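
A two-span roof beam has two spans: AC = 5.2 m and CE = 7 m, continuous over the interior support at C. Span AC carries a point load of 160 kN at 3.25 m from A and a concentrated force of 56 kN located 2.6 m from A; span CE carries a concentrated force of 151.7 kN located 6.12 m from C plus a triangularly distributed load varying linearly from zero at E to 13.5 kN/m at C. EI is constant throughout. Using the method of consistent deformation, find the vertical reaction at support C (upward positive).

R_C = 230.1 kN

Release continuity at C by inserting a hinge; the redundant is the internal moment M_C. The primary structure is two simply-supported spans AC and CE.
Discontinuity in slope at C on the released structure — sum the simple-span end rotations:
  span AC: point load 160 at a = 3.25: Pab(L + a)/(6LEI) = 274.6/EI
  span AC: point load 56 at a = 2.6: Pab(L + a)/(6LEI) = 94.64/EI
  span CE: point load 151.7 at a = 6.12: Pab(L + b)/(6LEI) = 153.3/EI
  span CE: triangular load, peak 13.5: w₀L³/(45EI) = 102.9/EI
  relative rotation θ_0 = (369.3 + 256.2)/EI = 625.4/EI
A unit hogging moment at C produces rotation L₁/(3EI) + L₂/(3EI) = 4.067/EI.
Slope continuity at C: θ_0 = M_C·4.067/EI, so M_C = 625.4/4.067 = 153.8 kN·m (hogging).
Span AC, ΣM about A with M_C applied at C: R_C^{AC}·5.2 = 665.6 + 153.8, so R_C^{AC} = 157.6 kN and R_A = 216 − 157.6 = 58.42 kN.
Span CE, ΣM about E: R_C^{CE}·7 = 354 + 153.8, so R_C^{CE} = 72.54 kN and R_E = 198.9 − 72.54 = 126.4 kN.
R_C = 157.6 + 72.54 = 230.1 kN.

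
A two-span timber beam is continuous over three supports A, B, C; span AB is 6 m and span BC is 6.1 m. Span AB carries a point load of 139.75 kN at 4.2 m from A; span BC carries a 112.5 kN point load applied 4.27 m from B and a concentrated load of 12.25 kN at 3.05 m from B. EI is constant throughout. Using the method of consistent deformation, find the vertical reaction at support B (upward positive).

Insert a hinge at B; M_B is the redundant, and each span becomes simply supported.
Discontinuity in slope at B on the released structure — sum the simple-span end rotations:
  span AB: point load 139.75 at a = 4.2: Pab(L + a)/(6LEI) = 299.3/EI
  span BC: point load 112.5 at a = 4.27: Pab(L + b)/(6LEI) = 190.5/EI
  span BC: point load 12.25 at a = 3.05: Pab(L + b)/(6LEI) = 28.49/EI
  relative rotation θ_0 = (299.3 + 219)/EI = 518.3/EI
A unit hogging moment at B produces rotation L₁/(3EI) + L₂/(3EI) = 4.033/EI.
Compatibility: M_B·(L₁+L₂)/(3EI) = θ_0, giving M_B = 128.5 kN·m (hogging).
Span AB, ΣM about A with M_B applied at B: R_B^{AB}·6 = 587 + 128.5, so R_B^{AB} = 119.2 kN and R_A = 139.8 − 119.2 = 20.51 kN.
Span BC, ΣM about C: R_B^{BC}·6.1 = 243.2 + 128.5, so R_B^{BC} = 60.94 kN and R_C = 124.8 − 60.94 = 63.81 kN.
R_B = 119.2 + 60.94 = 180.2 kN.

R_B = 180.2 kN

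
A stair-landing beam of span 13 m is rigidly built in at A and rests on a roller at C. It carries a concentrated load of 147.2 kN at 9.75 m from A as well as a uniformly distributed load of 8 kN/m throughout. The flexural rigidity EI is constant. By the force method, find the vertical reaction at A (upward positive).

R_A = 119 kN

Release the roller at C. Primary structure: cantilever fixed at A.
Free-end deflection of the primary structure under the applied loading (downward +):
  point load 147.2 at a = 9.75: Pa²(3L − a)/(6EI) = 68217/EI
  UDL 8: wL⁴/(8EI) = 28561/EI
  δ_0 = 96778/EI
Flexibility coefficient — unit upward force at C: δ_{CC} = L³/(3EI) = 732.3/EI.
The prop prevents deflection at C: R_C = δ_0/δ_{CC} = 96778/732.3 = 132.2 kN.
Vertical equilibrium: R_A = ΣP − R_C = 251.2 − 132.2 = 119 kN.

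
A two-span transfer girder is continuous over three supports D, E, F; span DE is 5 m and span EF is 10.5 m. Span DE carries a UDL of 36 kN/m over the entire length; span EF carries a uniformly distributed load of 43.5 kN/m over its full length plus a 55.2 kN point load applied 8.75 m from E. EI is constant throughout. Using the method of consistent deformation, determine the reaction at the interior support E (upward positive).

Take M_E as the redundant. Released structure: two simple spans DE and EF with a hinge at E.
End slopes at the hinge E, treating each span as simply supported:
  span DE: UDL 36: wL³/(24EI) = 187.5/EI
  span EF: UDL 43.5: wL³/(24EI) = 2098/EI
  span EF: point load 55.2 at a = 8.75: Pab(L + b)/(6LEI) = 164.4/EI
  relative rotation θ_0 = (187.5 + 2263)/EI = 2450/EI
A unit hogging moment at E produces rotation L₁/(3EI) + L₂/(3EI) = 5.167/EI.
Slope continuity at E: θ_0 = M_E·5.167/EI, so M_E = 2450/5.167 = 474.2 kN·m (hogging).
Span DE, ΣM about D with M_E applied at E: R_E^{DE}·5 = 450 + 474.2, so R_E^{DE} = 184.8 kN and R_D = 180 − 184.8 = -4.841 kN.
Span EF, ΣM about F: R_E^{EF}·10.5 = 2495 + 474.2, so R_E^{EF} = 282.7 kN and R_F = 511.9 − 282.7 = 229.2 kN.
R_E = 184.8 + 282.7 = 467.6 kN.

R_E = 467.6 kN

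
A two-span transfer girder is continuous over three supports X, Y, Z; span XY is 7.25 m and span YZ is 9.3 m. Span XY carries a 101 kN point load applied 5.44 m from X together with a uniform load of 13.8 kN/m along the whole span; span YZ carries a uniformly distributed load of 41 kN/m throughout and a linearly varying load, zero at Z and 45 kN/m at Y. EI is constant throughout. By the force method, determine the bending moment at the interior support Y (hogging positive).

Insert a hinge at Y; M_Y is the redundant, and each span becomes simply supported.
End slopes at the hinge Y, treating each span as simply supported:
  span XY: point load 101 at a = 5.44: Pab(L + a)/(6LEI) = 290.1/EI
  span XY: UDL 13.8: wL³/(24EI) = 219.1/EI
  span YZ: UDL 41: wL³/(24EI) = 1374/EI
  span YZ: triangular load, peak 45: w₀L³/(45EI) = 804.4/EI
  relative rotation θ_0 = (509.2 + 2178)/EI = 2688/EI
A unit hogging moment at Y produces rotation L₁/(3EI) + L₂/(3EI) = 5.517/EI.
Slope continuity at Y: θ_0 = M_Y·5.517/EI, so M_Y = 2688/5.517 = 487.2 kN·m (hogging).

M_Y = 487.2 kN·m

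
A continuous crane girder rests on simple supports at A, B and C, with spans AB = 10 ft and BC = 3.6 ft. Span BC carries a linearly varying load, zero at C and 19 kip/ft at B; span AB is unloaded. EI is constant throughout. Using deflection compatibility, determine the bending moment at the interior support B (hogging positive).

M_B = 4.345 kip·ft

Release continuity at B by inserting a hinge; the redundant is the internal moment M_B. The primary structure is two simply-supported spans AB and BC.
Rotations at B on the released spans (each span's end-slope, ×1/EI):
  span BC: triangular load, peak 19: w₀L³/(45EI) = 19.7/EI
  relative rotation θ_0 = (0 + 19.7)/EI = 19.7/EI
A unit hogging moment at B produces rotation L₁/(3EI) + L₂/(3EI) = 4.533/EI.
Compatibility: M_B·(L₁+L₂)/(3EI) = θ_0, giving M_B = 4.345 kip·ft (hogging).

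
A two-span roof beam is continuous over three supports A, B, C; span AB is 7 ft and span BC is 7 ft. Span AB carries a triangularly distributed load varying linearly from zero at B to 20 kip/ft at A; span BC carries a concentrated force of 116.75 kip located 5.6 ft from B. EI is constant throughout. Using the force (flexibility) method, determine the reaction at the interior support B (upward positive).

R_B = 66.06 kip

Release continuity at B by inserting a hinge; the redundant is the internal moment M_B. The primary structure is two simply-supported spans AB and BC.
End slopes at the hinge B, treating each span as simply supported:
  span AB: triangular load, peak 20: 7w₀L³/(360EI) = 133.4/EI
  span BC: point load 116.75 at a = 5.6: Pab(L + b)/(6LEI) = 183.1/EI
  relative rotation θ_0 = (133.4 + 183.1)/EI = 316.5/EI
A unit hogging moment at B produces rotation L₁/(3EI) + L₂/(3EI) = 4.667/EI.
Slope continuity at B: θ_0 = M_B·4.667/EI, so M_B = 316.5/4.667 = 67.81 kip·ft (hogging).
Span AB, ΣM about A with M_B applied at B: R_B^{AB}·7 = 163.3 + 67.81, so R_B^{AB} = 33.02 kip and R_A = 70 − 33.02 = 36.98 kip.
Span BC, ΣM about C: R_B^{BC}·7 = 163.4 + 67.81, so R_B^{BC} = 33.04 kip and R_C = 116.8 − 33.04 = 83.71 kip.
R_B = 33.02 + 33.04 = 66.06 kip.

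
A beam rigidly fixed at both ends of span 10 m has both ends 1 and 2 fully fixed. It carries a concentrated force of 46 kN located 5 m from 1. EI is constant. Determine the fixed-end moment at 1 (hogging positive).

Release both end moments; the primary structure is a simply-supported span 12 with redundants M_1 and M_2.
Simple-span end rotations at 1 and 2 under the given loads:
  at 1: point load 46 at a = 5: Pab(L + b)/(6LEI) = 287.5/EI
  at 2: point load 46 at a = 5: Pab(L + a)/(6LEI) = 287.5/EI
  θ_10 = 287.5/EI,  θ_20 = 287.5/EI
Flexibility coefficients: a unit moment at one end gives L/(3EI) there and L/(6EI) at the far end, so f₁₁ = f₂₂ = 3.333/EI and f₁₂ = f₂₁ = 1.667/EI.
Compatibility — zero rotation at each built-in end:
  3.333 M_1 + 1.667 M_2 = 287.5
  1.667 M_1 + 3.333 M_2 = 287.5
Solving the pair gives M_1 = 57.5 kN·m and M_2 = 57.5 kN·m (hogging).

M_1 = 57.5 kN·m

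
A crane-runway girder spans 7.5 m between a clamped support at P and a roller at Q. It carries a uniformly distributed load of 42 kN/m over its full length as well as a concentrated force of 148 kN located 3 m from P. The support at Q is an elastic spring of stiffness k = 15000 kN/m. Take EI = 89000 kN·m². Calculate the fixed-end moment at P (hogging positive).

M_P = 553.6 kN·m

Choose R_Q as the redundant. The primary structure is the cantilever fixed at P.
Primary-structure tip deflection at Q by superposition:
  UDL 42: wL⁴/(8EI) = 16611/EI
  point load 148 at a = 3: Pa²(3L − a)/(6EI) = 4329/EI
  δ_0 = 20940/EI
Flexibility coefficient — unit upward force at Q: δ_{QQ} = L³/(3EI) = 140.6/EI.
With EI = 89000 kN·m²: δ_0 = 0.23528 m and δ_{QQ} = 0.00158 m/kN.
Compatibility — the spring shortens by R_Q/k under the reaction it provides: δ_0 − R_Q·δ_{QQ} = R_Q/k. With 1/k = 0.000067 m/kN, R_Q = δ_0 / (δ_{QQ} + 1/k) = 0.23528 / (0.00158 + 0.000067) = 142.9 kN.
Moment equilibrium about P: M_P = Σ(load moments about P) − R_Q·L = 1625 − 142.9×7.5 = 553.6 kN·m.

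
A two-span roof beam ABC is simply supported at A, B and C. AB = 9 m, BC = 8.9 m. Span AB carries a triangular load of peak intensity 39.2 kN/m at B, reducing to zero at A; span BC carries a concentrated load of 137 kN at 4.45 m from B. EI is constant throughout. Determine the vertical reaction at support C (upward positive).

Release continuity at B by inserting a hinge; the redundant is the internal moment M_B. The primary structure is two simply-supported spans AB and BC.
Discontinuity in slope at B on the released structure — sum the simple-span end rotations:
  span AB: triangular load, peak 39.2: w₀L³/(45EI) = 635/EI
  span BC: point load 137 at a = 4.45: Pab(L + b)/(6LEI) = 678.2/EI
  relative rotation θ_0 = (635 + 678.2)/EI = 1313/EI
A unit hogging moment at B produces rotation L₁/(3EI) + L₂/(3EI) = 5.967/EI.
Slope continuity at B: θ_0 = M_B·5.967/EI, so M_B = 1313/5.967 = 220.1 kN·m (hogging).
Span BC, ΣM about C: R_B^{BC}·8.9 = 609.6 + 220.1, so R_B^{BC} = 93.23 kN and R_C = 137 − 93.23 = 43.77 kN.

R_C = 43.77 kN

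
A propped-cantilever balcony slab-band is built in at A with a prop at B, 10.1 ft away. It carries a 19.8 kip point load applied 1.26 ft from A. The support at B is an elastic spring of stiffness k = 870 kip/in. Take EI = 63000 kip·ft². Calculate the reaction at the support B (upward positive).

R_B = 0.4354 kip

Release the roller at B. Primary structure: cantilever fixed at A.
Primary-structure tip deflection at B by superposition:
  point load 19.8 at a = 1.26: Pa²(3L − a)/(6EI) = 152.1/EI
Flexibility coefficient — unit upward force at B: δ_{BB} = L³/(3EI) = 343.4/EI.
With EI = 63000 kip·ft²: δ_0 = 0.002415 ft and δ_{BB} = 0.005451 ft/kip.
Compatibility — the spring shortens by R_B/k under the reaction it provides: δ_0 − R_B·δ_{BB} = R_B/k. With 1/k = 1/(870×12) ft/kip = 0.000096 ft/kip, R_B = δ_0 / (δ_{BB} + 1/k) = 0.002415 / (0.005451 + 0.000096) = 0.4354 kip.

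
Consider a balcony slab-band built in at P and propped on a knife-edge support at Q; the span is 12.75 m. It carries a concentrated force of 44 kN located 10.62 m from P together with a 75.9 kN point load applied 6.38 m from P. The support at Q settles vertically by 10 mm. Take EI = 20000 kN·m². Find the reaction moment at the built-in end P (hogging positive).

M_P = 230.6 kN·m

Remove the prop at Q; the released (primary) structure is a cantilever built in at P.
Free-end deflection of the primary structure under the applied loading (downward +):
  point load 44 at a = 10.62: Pa²(3L − a)/(6EI) = 22852/EI
  point load 75.9 at a = 6.38: Pa²(3L − a)/(6EI) = 16410/EI
  δ_0 = 39263/EI
Tip deflection under a unit load at Q: L³/(3EI) = 690.9/EI.
With EI = 20000 kN·m²: δ_0 = 1.9631 m and δ_{QQ} = 0.034545 m/kN.
Compatibility — the beam at Q must follow the support down by 0.01 m: δ_0 − R_Q·δ_{QQ} = 0.01, so R_Q = (1.9631 − 0.01)/0.034545 = 56.54 kN.
Moment equilibrium about P: M_P = Σ(load moments about P) − R_Q·L = 951.5 − 56.54×12.75 = 230.6 kN·m.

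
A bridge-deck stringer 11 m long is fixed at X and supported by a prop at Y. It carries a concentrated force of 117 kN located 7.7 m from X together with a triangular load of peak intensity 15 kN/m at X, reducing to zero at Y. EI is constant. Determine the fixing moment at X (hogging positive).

Take the reaction at Y as the redundant and release it; the primary structure is a cantilever fixed at X.
Primary-structure tip deflection at Y by superposition:
  point load 117 at a = 7.7: Pa²(3L − a)/(6EI) = 29251/EI
  triangular load, peak 15 at the fixed end: w₀L⁴/(30EI) = 7320/EI
  δ_0 = 36571/EI
Flexibility coefficient — unit upward force at Y: δ_{YY} = L³/(3EI) = 443.7/EI.
Compatibility at Y: δ_0 − R_Y·δ_{YY} = 0, so R_Y = 36571/443.7 = 82.43 kN.
Moment equilibrium about X: M_X = Σ(load moments about X) − R_Y·L = 1203 − 82.43×11 = 296.7 kN·m.

M_X = 296.7 kN·m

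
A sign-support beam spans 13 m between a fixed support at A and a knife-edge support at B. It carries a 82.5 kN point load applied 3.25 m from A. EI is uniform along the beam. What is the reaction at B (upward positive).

Choose R_B as the redundant. The primary structure is the cantilever fixed at A.
Primary-structure tip deflection at B by superposition:
  point load 82.5 at a = 3.25: Pa²(3L − a)/(6EI) = 5192/EI
Tip deflection under a unit load at B: L³/(3EI) = 732.3/EI.
Compatibility at B: δ_0 − R_B·δ_{BB} = 0, so R_B = 5192/732.3 = 7.09 kN.

R_B = 7.09 kN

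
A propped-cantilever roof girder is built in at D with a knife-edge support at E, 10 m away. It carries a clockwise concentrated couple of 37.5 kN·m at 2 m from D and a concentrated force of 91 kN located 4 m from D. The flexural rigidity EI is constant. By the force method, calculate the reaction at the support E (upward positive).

Choose R_E as the redundant. The primary structure is the cantilever fixed at D.
Free-end deflection of the primary structure under the applied loading (downward +):
  clockwise couple 37.5 at a = 2: M₀a(2L − a)/(2EI) = 675/EI
  point load 91 at a = 4: Pa²(3L − a)/(6EI) = 6309/EI
  δ_0 = 6984/EI
Tip deflection under a unit load at E: L³/(3EI) = 333.3/EI.
The prop prevents deflection at E: R_E = δ_0/δ_{EE} = 6984/333.3 = 20.95 kN.

R_E = 20.95 kN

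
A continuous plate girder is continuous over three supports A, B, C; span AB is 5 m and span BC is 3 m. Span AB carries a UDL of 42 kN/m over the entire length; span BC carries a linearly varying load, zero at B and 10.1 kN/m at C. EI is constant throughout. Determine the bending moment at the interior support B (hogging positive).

M_B = 84.02 kN·m

Take M_B as the redundant. Released structure: two simple spans AB and BC with a hinge at B.
End slopes at the hinge B, treating each span as simply supported:
  span AB: UDL 42: wL³/(24EI) = 218.8/EI
  span BC: triangular load, peak 10.1: 7w₀L³/(360EI) = 5.303/EI
  relative rotation θ_0 = (218.8 + 5.303)/EI = 224.1/EI
A unit hogging moment at B produces rotation L₁/(3EI) + L₂/(3EI) = 2.667/EI.
Compatibility: M_B·(L₁+L₂)/(3EI) = θ_0, giving M_B = 84.02 kN·m (hogging).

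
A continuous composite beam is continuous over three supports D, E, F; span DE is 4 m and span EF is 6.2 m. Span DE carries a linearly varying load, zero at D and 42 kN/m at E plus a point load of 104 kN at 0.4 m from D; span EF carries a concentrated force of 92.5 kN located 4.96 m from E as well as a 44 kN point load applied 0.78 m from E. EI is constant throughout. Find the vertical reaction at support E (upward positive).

R_E = 154.7 kN

Take M_E as the redundant. Released structure: two simple spans DE and EF with a hinge at E.
Rotations at E on the released spans (each span's end-slope, ×1/EI):
  span DE: triangular load, peak 42: w₀L³/(45EI) = 59.73/EI
  span DE: point load 104 at a = 0.4: Pab(L + a)/(6LEI) = 27.46/EI
  span EF: point load 92.5 at a = 4.96: Pab(L + b)/(6LEI) = 113.8/EI
  span EF: point load 44 at a = 0.78: Pab(L + b)/(6LEI) = 58.1/EI
  relative rotation θ_0 = (87.19 + 171.9)/EI = 259.1/EI
A unit hogging moment at E produces rotation L₁/(3EI) + L₂/(3EI) = 3.4/EI.
Compatibility: M_E·(L₁+L₂)/(3EI) = θ_0, giving M_E = 76.2 kN·m (hogging).
Span DE, ΣM about D with M_E applied at E: R_E^{DE}·4 = 265.6 + 76.2, so R_E^{DE} = 85.45 kN and R_D = 188 − 85.45 = 102.6 kN.
Span EF, ΣM about F: R_E^{EF}·6.2 = 353.2 + 76.2, so R_E^{EF} = 69.25 kN and R_F = 136.5 − 69.25 = 67.25 kN.
R_E = 85.45 + 69.25 = 154.7 kN.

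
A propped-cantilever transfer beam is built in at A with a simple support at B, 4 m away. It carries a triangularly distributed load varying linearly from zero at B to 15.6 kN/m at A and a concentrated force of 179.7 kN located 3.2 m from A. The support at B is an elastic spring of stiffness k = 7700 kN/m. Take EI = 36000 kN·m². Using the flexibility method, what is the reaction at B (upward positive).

R_B = 108.9 kN

Release the roller at B. Primary structure: cantilever fixed at A.
Free-end deflection of the primary structure under the applied loading (downward +):
  triangular load, peak 15.6 at the fixed end: w₀L⁴/(30EI) = 133.1/EI
  point load 179.7 at a = 3.2: Pa²(3L − a)/(6EI) = 2699/EI
  δ_0 = 2832/EI
Tip deflection under a unit load at B: L³/(3EI) = 21.33/EI.
With EI = 36000 kN·m²: δ_0 = 0.078666 m and δ_{BB} = 0.000593 m/kN.
Compatibility — the spring shortens by R_B/k under the reaction it provides: δ_0 − R_B·δ_{BB} = R_B/k. With 1/k = 0.00013 m/kN, R_B = δ_0 / (δ_{BB} + 1/k) = 0.078666 / (0.000593 + 0.00013) = 108.9 kN.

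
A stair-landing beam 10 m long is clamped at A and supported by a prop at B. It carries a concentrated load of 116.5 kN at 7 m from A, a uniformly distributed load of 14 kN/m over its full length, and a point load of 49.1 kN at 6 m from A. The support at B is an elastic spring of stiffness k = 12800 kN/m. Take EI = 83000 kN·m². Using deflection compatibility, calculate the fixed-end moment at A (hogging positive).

M_A = 443.1 kN·m

Release the roller at B. Primary structure: cantilever fixed at A.
Primary-structure tip deflection at B by superposition:
  point load 116.5 at a = 7: Pa²(3L − a)/(6EI) = 21883/EI
  UDL 14: wL⁴/(8EI) = 17500/EI
  point load 49.1 at a = 6: Pa²(3L − a)/(6EI) = 7070/EI
  δ_0 = 46453/EI
Tip deflection under a unit load at B: L³/(3EI) = 333.3/EI.
With EI = 83000 kN·m²: δ_0 = 0.55967 m and δ_{BB} = 0.004016 m/kN.
Compatibility — the spring shortens by R_B/k under the reaction it provides: δ_0 − R_B·δ_{BB} = R_B/k. With 1/k = 0.000078 m/kN, R_B = δ_0 / (δ_{BB} + 1/k) = 0.55967 / (0.004016 + 0.000078) = 136.7 kN.
Moment equilibrium about A: M_A = Σ(load moments about A) − R_B·L = 1810 − 136.7×10 = 443.1 kN·m.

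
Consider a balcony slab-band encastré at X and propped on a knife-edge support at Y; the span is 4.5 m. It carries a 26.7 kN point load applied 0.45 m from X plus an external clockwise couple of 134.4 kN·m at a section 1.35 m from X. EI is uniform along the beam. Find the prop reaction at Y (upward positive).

Choose R_Y as the redundant. The primary structure is the cantilever fixed at X.
Deflection at Y on the released cantilever, summing each load's contribution:
  point load 26.7 at a = 0.45: Pa²(3L − a)/(6EI) = 11.76/EI
  clockwise couple 134.4 at a = 1.35: M₀a(2L − a)/(2EI) = 694/EI
  δ_0 = 705.8/EI
Tip deflection under a unit load at Y: L³/(3EI) = 30.38/EI.
The prop prevents deflection at Y: R_Y = δ_0/δ_{YY} = 705.8/30.38 = 23.24 kN.

R_Y = 23.24 kN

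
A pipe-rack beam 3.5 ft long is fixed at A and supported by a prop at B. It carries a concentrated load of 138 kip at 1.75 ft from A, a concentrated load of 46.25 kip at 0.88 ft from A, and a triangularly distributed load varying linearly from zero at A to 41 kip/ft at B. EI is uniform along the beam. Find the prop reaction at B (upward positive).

Take the reaction at B as the redundant and release it; the primary structure is a cantilever fixed at A.
Downward deflection at the released point B due to the loads:
  point load 138 at a = 1.75: Pa²(3L − a)/(6EI) = 616.3/EI
  point load 46.25 at a = 0.88: Pa²(3L − a)/(6EI) = 57.42/EI
  triangular load, peak 41 at the free end: 11w₀L⁴/(120EI) = 564/EI
  δ_0 = 1238/EI
Flexibility coefficient — unit upward force at B: δ_{BB} = L³/(3EI) = 14.29/EI.
The prop prevents deflection at B: R_B = δ_0/δ_{BB} = 1238/14.29 = 86.61 kip.

R_B = 86.61 kip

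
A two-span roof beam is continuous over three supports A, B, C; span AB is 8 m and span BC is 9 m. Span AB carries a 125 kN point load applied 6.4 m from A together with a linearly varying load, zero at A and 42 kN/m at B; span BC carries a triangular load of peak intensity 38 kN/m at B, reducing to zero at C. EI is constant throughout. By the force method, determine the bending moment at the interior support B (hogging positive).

Take M_B as the redundant. Released structure: two simple spans AB and BC with a hinge at B.
Discontinuity in slope at B on the released structure — sum the simple-span end rotations:
  span AB: point load 125 at a = 6.4: Pab(L + a)/(6LEI) = 384/EI
  span AB: triangular load, peak 42: w₀L³/(45EI) = 477.9/EI
  span BC: triangular load, peak 38: w₀L³/(45EI) = 615.6/EI
  relative rotation θ_0 = (861.9 + 615.6)/EI = 1477/EI
A unit hogging moment at B produces rotation L₁/(3EI) + L₂/(3EI) = 5.667/EI.
Compatibility: M_B·(L₁+L₂)/(3EI) = θ_0, giving M_B = 260.7 kN·m (hogging).

M_B = 260.7 kN·m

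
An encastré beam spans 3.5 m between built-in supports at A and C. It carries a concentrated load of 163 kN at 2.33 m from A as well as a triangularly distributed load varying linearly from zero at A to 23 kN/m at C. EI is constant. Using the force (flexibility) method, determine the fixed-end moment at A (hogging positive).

Take the two fixed-end moments M_A, M_C as redundants; the released structure is the simple span AC.
End rotations of the released simple span under the applied load (×1/EI):
  at A: point load 163 at a = 2.33: Pab(L + b)/(6LEI) = 98.82/EI
  at C: point load 163 at a = 2.33: Pab(L + a)/(6LEI) = 123.4/EI
  at A: triangular load, peak 23: 7w₀L³/(360EI) = 19.17/EI
  at C: triangular load, peak 23: w₀L³/(45EI) = 21.91/EI
  θ_A0 = 118/EI,  θ_C0 = 145.3/EI
Flexibility coefficients: a unit moment at one end gives L/(3EI) there and L/(6EI) at the far end, so f₁₁ = f₂₂ = 1.167/EI and f₁₂ = f₂₁ = 0.5833/EI.
Compatibility — zero rotation at each built-in end:
  1.167 M_A + 0.5833 M_C = 118
  0.5833 M_A + 1.167 M_C = 145.3
Solving the pair gives M_A = 51.83 kN·m and M_C = 98.61 kN·m (hogging).

M_A = 51.83 kN·m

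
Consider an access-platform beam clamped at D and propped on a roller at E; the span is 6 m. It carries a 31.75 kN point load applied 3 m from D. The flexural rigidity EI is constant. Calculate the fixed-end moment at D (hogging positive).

M_D = 35.72 kN·m

Choose R_E as the redundant. The primary structure is the cantilever fixed at D.
Primary-structure tip deflection at E by superposition:
  point load 31.75 at a = 3: Pa²(3L − a)/(6EI) = 714.4/EI
Tip deflection under a unit load at E: L³/(3EI) = 72/EI.
The prop prevents deflection at E: R_E = δ_0/δ_{EE} = 714.4/72 = 9.922 kN.
Moment equilibrium about D: M_D = Σ(load moments about D) − R_E·L = 95.25 − 9.922×6 = 35.72 kN·m.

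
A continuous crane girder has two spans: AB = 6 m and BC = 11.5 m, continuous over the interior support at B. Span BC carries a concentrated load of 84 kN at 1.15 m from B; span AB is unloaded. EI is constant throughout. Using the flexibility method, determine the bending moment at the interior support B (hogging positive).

M_B = 54.28 kN·m

Insert a hinge at B; M_B is the redundant, and each span becomes simply supported.
End slopes at the hinge B, treating each span as simply supported:
  span BC: point load 84 at a = 1.15: Pab(L + b)/(6LEI) = 316.6/EI
  relative rotation θ_0 = (0 + 316.6)/EI = 316.6/EI
A unit hogging moment at B produces rotation L₁/(3EI) + L₂/(3EI) = 5.833/EI.
Compatibility: M_B·(L₁+L₂)/(3EI) = θ_0, giving M_B = 54.28 kN·m (hogging).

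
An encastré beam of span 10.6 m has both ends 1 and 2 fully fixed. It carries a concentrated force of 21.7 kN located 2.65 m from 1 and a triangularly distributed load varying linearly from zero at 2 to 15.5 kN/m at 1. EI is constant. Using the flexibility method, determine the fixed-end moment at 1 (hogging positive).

M_1 = 119.4 kN·m

Take the two fixed-end moments M_1, M_2 as redundants; the released structure is the simple span 12.
Simple-span end rotations at 1 and 2 under the given loads:
  at 1: point load 21.7 at a = 2.65: Pab(L + b)/(6LEI) = 133.3/EI
  at 2: point load 21.7 at a = 2.65: Pab(L + a)/(6LEI) = 95.24/EI
  at 1: triangular load, peak 15.5: w₀L³/(45EI) = 410.2/EI
  at 2: triangular load, peak 15.5: 7w₀L³/(360EI) = 359/EI
  θ_10 = 543.6/EI,  θ_20 = 454.2/EI
Flexibility coefficients: a unit moment at one end gives L/(3EI) there and L/(6EI) at the far end, so f₁₁ = f₂₂ = 3.533/EI and f₁₂ = f₂₁ = 1.767/EI.
Compatibility — zero rotation at each built-in end:
  3.533 M_1 + 1.767 M_2 = 543.6
  1.767 M_1 + 3.533 M_2 = 454.2
Solving the pair gives M_1 = 119.4 kN·m and M_2 = 68.83 kN·m (hogging).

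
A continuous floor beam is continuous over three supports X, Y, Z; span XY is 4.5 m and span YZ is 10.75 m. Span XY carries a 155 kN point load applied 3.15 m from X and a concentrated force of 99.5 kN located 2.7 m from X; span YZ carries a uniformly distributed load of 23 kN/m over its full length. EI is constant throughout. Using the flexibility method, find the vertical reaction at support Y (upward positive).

R_Y = 385.2 kN

Insert a hinge at Y; M_Y is the redundant, and each span becomes simply supported.
Rotations at Y on the released spans (each span's end-slope, ×1/EI):
  span XY: point load 155 at a = 3.15: Pab(L + a)/(6LEI) = 186.8/EI
  span XY: point load 99.5 at a = 2.7: Pab(L + a)/(6LEI) = 129/EI
  span YZ: UDL 23: wL³/(24EI) = 1191/EI
  relative rotation θ_0 = (315.7 + 1191)/EI = 1506/EI
A unit hogging moment at Y produces rotation L₁/(3EI) + L₂/(3EI) = 5.083/EI.
Slope continuity at Y: θ_0 = M_Y·5.083/EI, so M_Y = 1506/5.083 = 296.3 kN·m (hogging).
Span XY, ΣM about X with M_Y applied at Y: R_Y^{XY}·4.5 = 756.9 + 296.3, so R_Y^{XY} = 234 kN and R_X = 254.5 − 234 = 20.45 kN.
Span YZ, ΣM about Z: R_Y^{YZ}·10.75 = 1329 + 296.3, so R_Y^{YZ} = 151.2 kN and R_Z = 247.2 − 151.2 = 96.06 kN.
R_Y = 234 + 151.2 = 385.2 kN.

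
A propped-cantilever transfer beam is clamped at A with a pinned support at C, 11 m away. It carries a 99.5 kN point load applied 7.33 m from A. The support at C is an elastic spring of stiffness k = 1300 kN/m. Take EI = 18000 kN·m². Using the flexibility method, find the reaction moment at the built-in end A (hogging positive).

M_A = 179.4 kN·m

Remove the prop at C; the released (primary) structure is a cantilever built in at A.
Primary-structure tip deflection at C by superposition:
  point load 99.5 at a = 7.33: Pa²(3L − a)/(6EI) = 22872/EI
Flexibility coefficient — unit upward force at C: δ_{CC} = L³/(3EI) = 443.7/EI.
With EI = 18000 kN·m²: δ_0 = 1.2707 m and δ_{CC} = 0.024648 m/kN.
Compatibility — the spring shortens by R_C/k under the reaction it provides: δ_0 − R_C·δ_{CC} = R_C/k. With 1/k = 0.000769 m/kN, R_C = δ_0 / (δ_{CC} + 1/k) = 1.2707 / (0.024648 + 0.000769) = 49.99 kN.
Moment equilibrium about A: M_A = Σ(load moments about A) − R_C·L = 729.3 − 49.99×11 = 179.4 kN·m.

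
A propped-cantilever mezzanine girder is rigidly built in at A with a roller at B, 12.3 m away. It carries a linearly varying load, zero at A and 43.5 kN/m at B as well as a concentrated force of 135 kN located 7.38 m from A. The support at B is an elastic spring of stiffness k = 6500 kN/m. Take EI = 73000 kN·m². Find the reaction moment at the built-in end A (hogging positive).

M_A = 707.8 kN·m

Take the reaction at B as the redundant and release it; the primary structure is a cantilever fixed at A.
Free-end deflection of the primary structure under the applied loading (downward +):
  triangular load, peak 43.5 at the free end: 11w₀L⁴/(120EI) = 91269/EI
  point load 135 at a = 7.38: Pa²(3L − a)/(6EI) = 36175/EI
  δ_0 = 127444/EI
Flexibility coefficient — unit upward force at B: δ_{BB} = L³/(3EI) = 620.3/EI.
With EI = 73000 kN·m²: δ_0 = 1.7458 m and δ_{BB} = 0.008497 m/kN.
Compatibility — the spring shortens by R_B/k under the reaction it provides: δ_0 − R_B·δ_{BB} = R_B/k. With 1/k = 0.000154 m/kN, R_B = δ_0 / (δ_{BB} + 1/k) = 1.7458 / (0.008497 + 0.000154) = 201.8 kN.
Moment equilibrium about A: M_A = Σ(load moments about A) − R_B·L = 3190 − 201.8×12.3 = 707.8 kN·m.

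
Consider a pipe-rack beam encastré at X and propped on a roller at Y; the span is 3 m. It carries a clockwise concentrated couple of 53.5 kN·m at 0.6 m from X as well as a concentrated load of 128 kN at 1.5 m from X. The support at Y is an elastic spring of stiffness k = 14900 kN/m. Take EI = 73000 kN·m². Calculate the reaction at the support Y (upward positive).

R_Y = 32.14 kN

Release the roller at Y. Primary structure: cantilever fixed at X.
Primary-structure tip deflection at Y by superposition:
  clockwise couple 53.5 at a = 0.6: M₀a(2L − a)/(2EI) = 86.67/EI
  point load 128 at a = 1.5: Pa²(3L − a)/(6EI) = 360/EI
  δ_0 = 446.7/EI
Tip deflection under a unit load at Y: L³/(3EI) = 9/EI.
With EI = 73000 kN·m²: δ_0 = 0.006119 m and δ_{YY} = 0.000123 m/kN.
Compatibility — the spring shortens by R_Y/k under the reaction it provides: δ_0 − R_Y·δ_{YY} = R_Y/k. With 1/k = 0.000067 m/kN, R_Y = δ_0 / (δ_{YY} + 1/k) = 0.006119 / (0.000123 + 0.000067) = 32.14 kN.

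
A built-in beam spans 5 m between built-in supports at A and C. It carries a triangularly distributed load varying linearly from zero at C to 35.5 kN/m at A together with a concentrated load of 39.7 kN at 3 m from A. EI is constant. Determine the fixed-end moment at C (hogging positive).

Take the two fixed-end moments M_A, M_C as redundants; the released structure is the simple span AC.
End rotations of the released simple span under the applied load (×1/EI):
  at A: triangular load, peak 35.5: w₀L³/(45EI) = 98.61/EI
  at C: triangular load, peak 35.5: 7w₀L³/(360EI) = 86.28/EI
  at A: point load 39.7 at a = 3: Pab(L + b)/(6LEI) = 55.58/EI
  at C: point load 39.7 at a = 3: Pab(L + a)/(6LEI) = 63.52/EI
  θ_A0 = 154.2/EI,  θ_C0 = 149.8/EI
Flexibility coefficients: a unit moment at one end gives L/(3EI) there and L/(6EI) at the far end, so f₁₁ = f₂₂ = 1.667/EI and f₁₂ = f₂₁ = 0.8333/EI.
Compatibility — zero rotation at each built-in end:
  1.667 M_A + 0.8333 M_C = 154.2
  0.8333 M_A + 1.667 M_C = 149.8
Solving the pair gives M_A = 63.43 kN·m and M_C = 58.17 kN·m (hogging).

M_C = 58.17 kN·m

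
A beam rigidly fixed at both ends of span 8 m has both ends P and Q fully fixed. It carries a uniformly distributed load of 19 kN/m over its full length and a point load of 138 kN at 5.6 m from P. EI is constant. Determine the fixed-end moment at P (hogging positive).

Take the two fixed-end moments M_P, M_Q as redundants; the released structure is the simple span PQ.
Simple-span end rotations at P and Q under the given loads:
  at P: UDL 19: wL³/(24EI) = 405.3/EI
  at Q: UDL 19: wL³/(24EI) = 405.3/EI
  at P: point load 138 at a = 5.6: Pab(L + b)/(6LEI) = 401.9/EI
  at Q: point load 138 at a = 5.6: Pab(L + a)/(6LEI) = 525.5/EI
  θ_P0 = 807.2/EI,  θ_Q0 = 930.8/EI
Flexibility coefficients: a unit moment at one end gives L/(3EI) there and L/(6EI) at the far end, so f₁₁ = f₂₂ = 2.667/EI and f₁₂ = f₂₁ = 1.333/EI.
Compatibility — zero rotation at each built-in end:
  2.667 M_P + 1.333 M_Q = 807.2
  1.333 M_P + 2.667 M_Q = 930.8
Solving the pair gives M_P = 170.9 kN·m and M_Q = 263.6 kN·m (hogging).

M_P = 170.9 kN·m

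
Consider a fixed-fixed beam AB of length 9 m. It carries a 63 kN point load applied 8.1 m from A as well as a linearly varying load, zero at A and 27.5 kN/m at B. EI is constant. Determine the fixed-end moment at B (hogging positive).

M_B = 157.3 kN·m

Take the two fixed-end moments M_A, M_B as redundants; the released structure is the simple span AB.
On the primary (simply-supported) span, the end slopes from the loading are:
  at A: point load 63 at a = 8.1: Pab(L + b)/(6LEI) = 84.2/EI
  at B: point load 63 at a = 8.1: Pab(L + a)/(6LEI) = 145.4/EI
  at A: triangular load, peak 27.5: 7w₀L³/(360EI) = 389.8/EI
  at B: triangular load, peak 27.5: w₀L³/(45EI) = 445.5/EI
  θ_A0 = 474/EI,  θ_B0 = 590.9/EI
Flexibility coefficients: a unit moment at one end gives L/(3EI) there and L/(6EI) at the far end, so f₁₁ = f₂₂ = 3/EI and f₁₂ = f₂₁ = 1.5/EI.
Compatibility — zero rotation at each built-in end:
  3 M_A + 1.5 M_B = 474
  1.5 M_A + 3 M_B = 590.9
Solving the pair gives M_A = 79.35 kN·m and M_B = 157.3 kN·m (hogging).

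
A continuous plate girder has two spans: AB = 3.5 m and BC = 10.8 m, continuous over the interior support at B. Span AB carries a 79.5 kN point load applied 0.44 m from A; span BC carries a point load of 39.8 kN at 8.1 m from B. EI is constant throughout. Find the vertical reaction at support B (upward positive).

R_B = 35.93 kN

Release continuity at B by inserting a hinge; the redundant is the internal moment M_B. The primary structure is two simply-supported spans AB and BC.
Discontinuity in slope at B on the released structure — sum the simple-span end rotations:
  span AB: point load 79.5 at a = 0.44: Pab(L + a)/(6LEI) = 20.08/EI
  span BC: point load 39.8 at a = 8.1: Pab(L + b)/(6LEI) = 181.3/EI
  relative rotation θ_0 = (20.08 + 181.3)/EI = 201.4/EI
A unit hogging moment at B produces rotation L₁/(3EI) + L₂/(3EI) = 4.767/EI.
Slope continuity at B: θ_0 = M_B·4.767/EI, so M_B = 201.4/4.767 = 42.26 kN·m (hogging).
Span AB, ΣM about A with M_B applied at B: R_B^{AB}·3.5 = 34.98 + 42.26, so R_B^{AB} = 22.07 kN and R_A = 79.5 − 22.07 = 57.43 kN.
Span BC, ΣM about C: R_B^{BC}·10.8 = 107.5 + 42.26, so R_B^{BC} = 13.86 kN and R_C = 39.8 − 13.86 = 25.94 kN.
R_B = 22.07 + 13.86 = 35.93 kN.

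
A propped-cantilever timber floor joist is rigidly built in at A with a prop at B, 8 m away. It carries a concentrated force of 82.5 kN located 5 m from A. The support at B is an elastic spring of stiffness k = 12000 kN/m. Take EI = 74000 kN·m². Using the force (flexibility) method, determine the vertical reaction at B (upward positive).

Choose R_B as the redundant. The primary structure is the cantilever fixed at A.
Free-end deflection of the primary structure under the applied loading (downward +):
  point load 82.5 at a = 5: Pa²(3L − a)/(6EI) = 6531/EI
Tip deflection under a unit load at B: L³/(3EI) = 170.7/EI.
With EI = 74000 kN·m²: δ_0 = 0.08826 m and δ_{BB} = 0.002306 m/kN.
Compatibility — the spring shortens by R_B/k under the reaction it provides: δ_0 − R_B·δ_{BB} = R_B/k. With 1/k = 0.000083 m/kN, R_B = δ_0 / (δ_{BB} + 1/k) = 0.08826 / (0.002306 + 0.000083) = 36.93 kN.

R_B = 36.93 kN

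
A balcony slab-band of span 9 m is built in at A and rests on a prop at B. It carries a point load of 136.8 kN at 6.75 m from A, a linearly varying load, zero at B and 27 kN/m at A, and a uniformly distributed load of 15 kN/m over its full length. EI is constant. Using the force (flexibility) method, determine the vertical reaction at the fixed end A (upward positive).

R_A = 231.8 kN

Release the roller at B. Primary structure: cantilever fixed at A.
Primary-structure tip deflection at B by superposition:
  point load 136.8 at a = 6.75: Pa²(3L − a)/(6EI) = 21036/EI
  triangular load, peak 27 at the fixed end: w₀L⁴/(30EI) = 5905/EI
  UDL 15: wL⁴/(8EI) = 12302/EI
  δ_0 = 39243/EI
Tip deflection under a unit load at B: L³/(3EI) = 243/EI.
Compatibility at B: δ_0 − R_B·δ_{BB} = 0, so R_B = 39243/243 = 161.5 kN.
Vertical equilibrium: R_A = ΣP − R_B = 393.3 − 161.5 = 231.8 kN.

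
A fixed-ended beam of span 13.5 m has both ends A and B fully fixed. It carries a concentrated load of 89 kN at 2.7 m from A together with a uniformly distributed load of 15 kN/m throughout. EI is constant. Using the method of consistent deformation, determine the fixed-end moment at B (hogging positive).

M_B = 266.3 kN·m

Release both end moments; the primary structure is a simply-supported span AB with redundants M_A and M_B.
Simple-span end rotations at A and B under the given loads:
  at A: point load 89 at a = 2.7: Pab(L + b)/(6LEI) = 778.6/EI
  at B: point load 89 at a = 2.7: Pab(L + a)/(6LEI) = 519/EI
  at A: UDL 15: wL³/(24EI) = 1538/EI
  at B: UDL 15: wL³/(24EI) = 1538/EI
  θ_A0 = 2316/EI,  θ_B0 = 2057/EI
Flexibility coefficients: a unit moment at one end gives L/(3EI) there and L/(6EI) at the far end, so f₁₁ = f₂₂ = 4.5/EI and f₁₂ = f₂₁ = 2.25/EI.
Compatibility — zero rotation at each built-in end:
  4.5 M_A + 2.25 M_B = 2316
  2.25 M_A + 4.5 M_B = 2057
Solving the pair gives M_A = 381.6 kN·m and M_B = 266.3 kN·m (hogging).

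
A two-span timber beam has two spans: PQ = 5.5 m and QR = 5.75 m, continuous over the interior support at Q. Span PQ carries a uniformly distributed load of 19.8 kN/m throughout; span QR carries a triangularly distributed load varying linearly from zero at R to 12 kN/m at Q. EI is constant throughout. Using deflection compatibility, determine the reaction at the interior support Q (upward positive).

R_Q = 95.28 kN

Take M_Q as the redundant. Released structure: two simple spans PQ and QR with a hinge at Q.
Rotations at Q on the released spans (each span's end-slope, ×1/EI):
  span PQ: UDL 19.8: wL³/(24EI) = 137.3/EI
  span QR: triangular load, peak 12: w₀L³/(45EI) = 50.7/EI
  relative rotation θ_0 = (137.3 + 50.7)/EI = 188/EI
A unit hogging moment at Q produces rotation L₁/(3EI) + L₂/(3EI) = 3.75/EI.
Slope continuity at Q: θ_0 = M_Q·3.75/EI, so M_Q = 188/3.75 = 50.12 kN·m (hogging).
Span PQ, ΣM about P with M_Q applied at Q: R_Q^{PQ}·5.5 = 299.5 + 50.12, so R_Q^{PQ} = 63.56 kN and R_P = 108.9 − 63.56 = 45.34 kN.
Span QR, ΣM about R: R_Q^{QR}·5.75 = 132.2 + 50.12, so R_Q^{QR} = 31.72 kN and R_R = 34.5 − 31.72 = 2.783 kN.
R_Q = 63.56 + 31.72 = 95.28 kN.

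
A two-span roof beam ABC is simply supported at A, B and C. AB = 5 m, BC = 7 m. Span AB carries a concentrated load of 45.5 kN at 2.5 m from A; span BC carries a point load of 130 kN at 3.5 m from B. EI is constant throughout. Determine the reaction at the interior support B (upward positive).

R_B = 128 kN

Release continuity at B by inserting a hinge; the redundant is the internal moment M_B. The primary structure is two simply-supported spans AB and BC.
Discontinuity in slope at B on the released structure — sum the simple-span end rotations:
  span AB: point load 45.5 at a = 2.5: Pab(L + a)/(6LEI) = 71.09/EI
  span BC: point load 130 at a = 3.5: Pab(L + b)/(6LEI) = 398.1/EI
  relative rotation θ_0 = (71.09 + 398.1)/EI = 469.2/EI
A unit hogging moment at B produces rotation L₁/(3EI) + L₂/(3EI) = 4/EI.
Slope continuity at B: θ_0 = M_B·4/EI, so M_B = 469.2/4 = 117.3 kN·m (hogging).
Span AB, ΣM about A with M_B applied at B: R_B^{AB}·5 = 113.8 + 117.3, so R_B^{AB} = 46.21 kN and R_A = 45.5 − 46.21 = -0.7109 kN.
Span BC, ΣM about C: R_B^{BC}·7 = 455 + 117.3, so R_B^{BC} = 81.76 kN and R_C = 130 − 81.76 = 48.24 kN.
R_B = 46.21 + 81.76 = 128 kN.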